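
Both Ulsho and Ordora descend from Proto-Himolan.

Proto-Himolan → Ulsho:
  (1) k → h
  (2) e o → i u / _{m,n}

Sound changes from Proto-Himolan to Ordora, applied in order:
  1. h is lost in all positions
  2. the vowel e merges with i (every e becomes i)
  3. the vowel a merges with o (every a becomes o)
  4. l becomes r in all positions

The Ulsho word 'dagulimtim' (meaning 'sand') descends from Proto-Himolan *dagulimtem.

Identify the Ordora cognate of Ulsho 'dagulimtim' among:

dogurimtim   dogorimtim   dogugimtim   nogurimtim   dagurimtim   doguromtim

dogurimtim

Ordora: *dagulimtem
  dagulimtem (rule 1 does not apply)
  dagulimtem → dagulimtim   [vowel merger]
  dagulimtim → dogulimtim   [vowel merger]
  dogulimtim → dogurimtim   [unconditioned shift]
  giving Ordora dogurimtim.
Among the options, 'dogurimtim' alone shows every Ordora change applied in order.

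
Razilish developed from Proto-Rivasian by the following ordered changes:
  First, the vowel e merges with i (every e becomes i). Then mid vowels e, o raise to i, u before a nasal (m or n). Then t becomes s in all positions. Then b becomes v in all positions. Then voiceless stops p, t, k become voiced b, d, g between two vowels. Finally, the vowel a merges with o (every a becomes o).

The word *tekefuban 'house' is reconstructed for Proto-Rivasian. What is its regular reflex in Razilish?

Razilish: *tekefuban
  tekefuban → tikifuban   [vowel merger]
  tikifuban (rule 2 does not apply)
  tikifuban → sikifuban   [unconditioned shift]
  sikifuban → sikifuvan   [unconditioned shift]
  sikifuvan → sigifuvan   [intervocalic voicing]
  sigifuvan → sigifuvon   [vowel merger]
  giving Razilish sigifuvon.

sigifuvon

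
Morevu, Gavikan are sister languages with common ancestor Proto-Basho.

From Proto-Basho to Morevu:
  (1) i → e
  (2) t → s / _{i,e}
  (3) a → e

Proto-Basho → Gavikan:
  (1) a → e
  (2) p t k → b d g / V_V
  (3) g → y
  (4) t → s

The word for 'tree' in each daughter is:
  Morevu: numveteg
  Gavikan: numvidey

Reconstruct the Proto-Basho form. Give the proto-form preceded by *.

Position 5: Morevu has e, Gavikan has i. Gavikan preserves i here (none of its changes turn any other segment into i), so the proto-segment is *i.
Position 7: Morevu has e, Gavikan has e. Taking the neighbouring segments as reconstructed: Morevu e can only go back to *a; Gavikan e could go back to *a or *e — the one source consistent with every daughter is *a.
Verify the candidate proto-form against each daughter:
Morevu: *numvitag
  numvitag → numvetag   [vowel merger]
  numvetag (rule 2 does not apply)
  numvetag → numveteg   [vowel merger]
  giving Morevu numveteg.
Gavikan: *numvitag > numviteg > numvideg > numvidey  (by vowel merger, intervocalic voicing, unconditioned shift)
*numvitag is the unique common source.

*numvitag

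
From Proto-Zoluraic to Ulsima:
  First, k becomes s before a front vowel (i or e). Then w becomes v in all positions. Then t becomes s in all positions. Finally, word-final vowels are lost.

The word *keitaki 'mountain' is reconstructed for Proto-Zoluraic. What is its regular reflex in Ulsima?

Ulsima: *keitaki > seitasi > seisasi > seisas  (by palatalisation, unconditioned shift, apocope)

seisas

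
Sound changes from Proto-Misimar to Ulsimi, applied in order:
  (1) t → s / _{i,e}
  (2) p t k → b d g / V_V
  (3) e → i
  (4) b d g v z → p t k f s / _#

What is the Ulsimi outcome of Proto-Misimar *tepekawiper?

Ulsimi: *tepekawiper > sepekawiper > sebegawiber > sibigawibir  (by palatalisation, intervocalic voicing, vowel merger)

sibigawibir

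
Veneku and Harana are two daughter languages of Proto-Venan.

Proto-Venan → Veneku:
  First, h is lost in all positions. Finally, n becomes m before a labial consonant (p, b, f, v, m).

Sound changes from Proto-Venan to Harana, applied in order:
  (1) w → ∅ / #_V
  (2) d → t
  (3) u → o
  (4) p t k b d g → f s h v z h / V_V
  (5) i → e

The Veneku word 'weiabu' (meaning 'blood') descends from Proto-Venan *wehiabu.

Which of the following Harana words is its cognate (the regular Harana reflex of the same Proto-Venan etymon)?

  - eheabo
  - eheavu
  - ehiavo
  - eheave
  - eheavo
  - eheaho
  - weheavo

Harana: *wehiabu > ehiabu > ehiabo > ehiavo > eheavo  (by glide loss, vowel merger, intervocalic lenition, vowel merger)

eheavo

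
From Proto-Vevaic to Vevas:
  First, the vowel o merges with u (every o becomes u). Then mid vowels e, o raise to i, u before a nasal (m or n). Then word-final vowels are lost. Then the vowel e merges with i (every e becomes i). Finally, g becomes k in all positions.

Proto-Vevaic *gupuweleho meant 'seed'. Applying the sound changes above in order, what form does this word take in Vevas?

Vevas: start from *gupuweleho.
  rule 1 (vowel merger): gupuweleho → gupuwelehu
  rule 2: no change — gupuwelehu
  rule 3 (apocope): gupuwelehu → gupuweleh
  rule 4 (vowel merger): gupuweleh → gupuwilih
  rule 5 (unconditioned shift): gupuwilih → kupuwilih
  ⇒ Vevas kupuwilih

kupuwilih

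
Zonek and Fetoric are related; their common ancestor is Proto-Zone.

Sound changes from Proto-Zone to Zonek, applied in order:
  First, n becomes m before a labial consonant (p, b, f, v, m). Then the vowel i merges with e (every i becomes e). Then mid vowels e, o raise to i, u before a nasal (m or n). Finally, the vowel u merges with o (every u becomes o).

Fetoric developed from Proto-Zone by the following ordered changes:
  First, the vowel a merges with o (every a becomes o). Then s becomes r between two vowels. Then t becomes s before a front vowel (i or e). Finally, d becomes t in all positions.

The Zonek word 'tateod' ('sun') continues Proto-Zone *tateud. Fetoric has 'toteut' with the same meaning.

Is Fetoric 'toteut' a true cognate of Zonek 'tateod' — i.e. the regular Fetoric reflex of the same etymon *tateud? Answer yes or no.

Derive the expected Fetoric reflex of *tateud:
Fetoric: *tateud > toteud > toseud > toseut  (by vowel merger, palatalisation, unconditioned shift)
The regular Fetoric reflex would be 'toseut', but the attested form is 'toteut'. The correspondence is irregular, so they are not cognates (the Fetoric form has a different source).

no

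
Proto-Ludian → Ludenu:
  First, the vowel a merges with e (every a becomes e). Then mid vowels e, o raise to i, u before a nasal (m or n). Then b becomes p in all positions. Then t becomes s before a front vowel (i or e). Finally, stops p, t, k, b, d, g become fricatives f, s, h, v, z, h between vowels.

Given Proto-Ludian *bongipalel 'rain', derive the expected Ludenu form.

Ludenu: start from *bongipalel.
  rule 1 (vowel merger): bongipalel → bongipelel
  rule 2 (pre-nasal raising): bongipelel → bungipelel
  rule 3 (unconditioned shift): bungipelel → pungipelel
  rule 4: no change — pungipelel
  rule 5 (intervocalic lenition): pungipelel → pungifelel
  ⇒ Ludenu pungifelel

pungifelel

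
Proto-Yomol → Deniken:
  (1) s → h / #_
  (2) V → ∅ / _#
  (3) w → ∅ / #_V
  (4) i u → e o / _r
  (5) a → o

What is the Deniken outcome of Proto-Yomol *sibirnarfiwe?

hibernorfiw

Deniken: start from *sibirnarfiwe.
  rule 1 (debuccalisation): sibirnarfiwe → hibirnarfiwe
  rule 2 (apocope): hibirnarfiwe → hibirnarfiw
  rule 3: no change — hibirnarfiw
  rule 4 (pre-rhotic lowering): hibirnarfiw → hibernarfiw
  rule 5 (vowel merger): hibernarfiw → hibernorfiw
  ⇒ Deniken hibernorfiw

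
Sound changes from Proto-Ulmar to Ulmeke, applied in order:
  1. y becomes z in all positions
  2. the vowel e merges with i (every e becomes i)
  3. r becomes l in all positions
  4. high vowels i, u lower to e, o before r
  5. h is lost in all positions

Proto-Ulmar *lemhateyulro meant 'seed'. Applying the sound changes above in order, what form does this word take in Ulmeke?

limatizullo

Ulmeke: start from *lemhateyulro.
  rule 1 (unconditioned shift): lemhateyulro → lemhatezulro
  rule 2 (vowel merger): lemhatezulro → limhatizulro
  rule 3 (unconditioned shift): limhatizulro → limhatizullo
  rule 4: no change — limhatizullo
  rule 5 (h-loss): limhatizullo → limatizullo
  ⇒ Ulmeke limatizullo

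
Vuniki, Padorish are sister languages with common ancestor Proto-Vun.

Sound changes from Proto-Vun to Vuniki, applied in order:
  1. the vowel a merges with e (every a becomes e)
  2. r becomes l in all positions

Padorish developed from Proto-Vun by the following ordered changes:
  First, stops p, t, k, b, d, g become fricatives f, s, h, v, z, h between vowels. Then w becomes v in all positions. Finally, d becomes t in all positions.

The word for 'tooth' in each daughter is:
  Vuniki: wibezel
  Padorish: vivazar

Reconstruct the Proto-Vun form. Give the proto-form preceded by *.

Position 4: Vuniki has e, Padorish has a. Padorish preserves a here (none of its changes turn any other segment into a), so the proto-segment is *a.
Position 3: Vuniki has b, Padorish has v. Vuniki preserves b here (none of its changes turn any other segment into b), so the proto-segment is *b.
Continuing position by position gives *wibazar; check it forward:
Vuniki: start from *wibazar.
  rule 1 (vowel merger): wibazar → wibezer
  rule 2 (unconditioned shift): wibezer → wibezel
  ⇒ Vuniki wibezel
Padorish: start from *wibazar.
  rule 1 (intervocalic lenition): wibazar → wivazar
  rule 2 (unconditioned shift): wivazar → vivazar
  rule 3: no change — vivazar
  ⇒ Padorish vivazar
*wibazar is the unique common source.

*wibazar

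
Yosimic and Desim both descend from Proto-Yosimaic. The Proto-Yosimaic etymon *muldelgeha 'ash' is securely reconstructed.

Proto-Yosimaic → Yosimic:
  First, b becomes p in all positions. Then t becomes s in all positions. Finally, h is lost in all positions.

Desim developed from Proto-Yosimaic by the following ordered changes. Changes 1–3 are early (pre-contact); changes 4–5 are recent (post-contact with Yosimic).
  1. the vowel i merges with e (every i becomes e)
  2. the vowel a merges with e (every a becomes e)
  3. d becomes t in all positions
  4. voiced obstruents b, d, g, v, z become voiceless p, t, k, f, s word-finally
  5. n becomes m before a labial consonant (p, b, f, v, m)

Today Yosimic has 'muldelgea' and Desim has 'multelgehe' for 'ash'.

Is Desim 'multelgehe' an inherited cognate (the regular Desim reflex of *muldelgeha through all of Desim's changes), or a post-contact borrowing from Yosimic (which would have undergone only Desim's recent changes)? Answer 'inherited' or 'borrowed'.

inherited

If inherited, *muldelgeha would pass through all of Desim's changes:
Desim: start from *muldelgeha.
  rule 1: no change — muldelgeha
  rule 2 (vowel merger): muldelgeha → muldelgehe
  rule 3 (unconditioned shift): muldelgehe → multelgehe
  rule 4: no change — multelgehe
  rule 5: no change — multelgehe
  ⇒ Desim multelgehe
If borrowed from Yosimic 'muldelgea' after the early changes, it would undergo only the recent ones:
  rule 4 (final devoicing): no change (muldelgea)
  rule 5 (nasal place assimilation): no change (muldelgea)
  ⇒ as a loan: muldelgea
Desim 'multelgehe' matches the inherited outcome exactly, so it is an inherited cognate, not a loan.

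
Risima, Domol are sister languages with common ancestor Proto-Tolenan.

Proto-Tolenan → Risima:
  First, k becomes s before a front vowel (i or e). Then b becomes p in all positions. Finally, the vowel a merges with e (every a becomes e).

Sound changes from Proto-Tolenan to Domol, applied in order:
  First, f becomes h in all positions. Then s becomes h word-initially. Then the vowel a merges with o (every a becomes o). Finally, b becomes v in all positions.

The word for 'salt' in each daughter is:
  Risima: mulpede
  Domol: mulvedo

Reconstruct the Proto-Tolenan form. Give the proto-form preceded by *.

*mulbeda

Position 4: Risima has p, Domol has v. Taking the neighbouring segments as reconstructed: Risima p could go back to *p or *b; Domol v could go back to *b or *v — the one source consistent with every daughter is *b.
Position 7: Risima has e, Domol has o. Taking the neighbouring segments as reconstructed: Risima e could go back to *a or *e; Domol o could go back to *a or *o — the one source consistent with every daughter is *a.
Verify the candidate proto-form against each daughter:
Risima: *mulbeda
  mulbeda (rule 1 does not apply)
  mulbeda → mulpeda   [unconditioned shift]
  mulpeda → mulpede   [vowel merger]
  giving Risima mulpede.
Domol: *mulbeda > mulbedo > mulvedo  (by vowel merger, unconditioned shift)
Only *mulbeda yields all of Risima mulpede, Domol mulvedo.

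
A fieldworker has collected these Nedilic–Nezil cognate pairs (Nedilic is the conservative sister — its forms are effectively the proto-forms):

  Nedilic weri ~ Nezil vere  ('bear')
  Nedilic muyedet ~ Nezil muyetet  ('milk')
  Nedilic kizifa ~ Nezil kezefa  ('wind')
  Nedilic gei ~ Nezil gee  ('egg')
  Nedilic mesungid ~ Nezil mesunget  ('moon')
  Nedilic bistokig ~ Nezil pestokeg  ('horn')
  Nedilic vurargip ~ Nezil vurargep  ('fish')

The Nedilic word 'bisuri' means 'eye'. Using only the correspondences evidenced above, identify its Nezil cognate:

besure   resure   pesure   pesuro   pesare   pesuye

bistokig ~ pestokeg — Nedilic b corresponds to Nezil p word-initially before a front vowel.
kizifa ~ kezefa, mesungid ~ mesunget — Nedilic i corresponds to Nezil e after a consonant, before a consonant other than r, m, n, p, b, f, v.
weri ~ vere — Nedilic i corresponds to Nezil e word-finally.
Applying these to Nedilic 'bisuri':
  bisuri → pisuri   (b→p word-initially before a front vowel)
  pisuri → pesuri   (i→e after a consonant, before a consonant other than r, m, n, p, b, f, v)
  pesuri → pesure   (i→e word-finally)
So the Nezil cognate is 'pesure'.

pesure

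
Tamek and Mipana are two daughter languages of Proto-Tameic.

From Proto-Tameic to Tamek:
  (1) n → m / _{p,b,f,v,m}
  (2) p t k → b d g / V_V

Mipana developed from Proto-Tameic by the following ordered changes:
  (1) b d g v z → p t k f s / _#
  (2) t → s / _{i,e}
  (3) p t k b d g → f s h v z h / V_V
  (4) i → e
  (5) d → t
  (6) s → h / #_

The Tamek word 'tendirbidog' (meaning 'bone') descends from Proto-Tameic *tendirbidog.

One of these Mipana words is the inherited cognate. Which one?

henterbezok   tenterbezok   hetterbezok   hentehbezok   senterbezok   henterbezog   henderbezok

Mipana: *tendirbidog > tendirbidok > sendirbidok > sendirbizok > senderbezok > senterbezok > henterbezok  (by final devoicing, palatalisation, intervocalic lenition, vowel merger, unconditioned shift, debuccalisation)
The other candidates each miss or misapply at least one Mipana change.

henterbezok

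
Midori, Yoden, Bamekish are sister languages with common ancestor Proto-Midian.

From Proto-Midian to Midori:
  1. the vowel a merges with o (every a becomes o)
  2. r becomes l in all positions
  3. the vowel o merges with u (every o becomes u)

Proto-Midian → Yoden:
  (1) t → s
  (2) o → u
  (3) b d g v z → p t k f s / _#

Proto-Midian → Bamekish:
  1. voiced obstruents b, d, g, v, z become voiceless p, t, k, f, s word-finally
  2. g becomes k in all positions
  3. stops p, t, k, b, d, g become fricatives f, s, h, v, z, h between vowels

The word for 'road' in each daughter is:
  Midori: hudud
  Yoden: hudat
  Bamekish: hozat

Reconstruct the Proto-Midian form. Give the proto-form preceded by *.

Position 3: Midori has d, Yoden has d, Bamekish has z. Midori preserves d here (none of its changes turn any other segment into d), so the proto-segment is *d.
Position 2: Midori has u, Yoden has u, Bamekish has o. Bamekish preserves o here (none of its changes turn any other segment into o), so the proto-segment is *o.
Position 5: Midori has d, Yoden has t, Bamekish has t. Midori preserves d here (none of its changes turn any other segment into d), so the proto-segment is *d.
Verify the candidate proto-form against each daughter:
Midori: *hodad > hodod > hudud  (by vowel merger, vowel merger)
Yoden: *hodad > hudad > hudat  (by vowel merger, final devoicing)
Bamekish: start from *hodad.
  rule 1 (final devoicing): hodad → hodat
  rule 2: no change — hodat
  rule 3 (intervocalic lenition): hodat → hozat
  ⇒ Bamekish hozat
Only *hodad yields all of Midori hudud, Yoden hudat, Bamekish hozat.

*hodad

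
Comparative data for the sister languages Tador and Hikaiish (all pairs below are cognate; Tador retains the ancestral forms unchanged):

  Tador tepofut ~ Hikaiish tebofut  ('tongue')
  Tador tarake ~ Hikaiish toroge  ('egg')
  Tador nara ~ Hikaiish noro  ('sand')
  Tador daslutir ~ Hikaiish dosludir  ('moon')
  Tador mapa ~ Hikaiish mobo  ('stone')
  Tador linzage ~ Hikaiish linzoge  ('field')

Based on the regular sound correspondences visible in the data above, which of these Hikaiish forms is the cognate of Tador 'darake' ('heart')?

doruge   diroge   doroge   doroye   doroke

tarake ~ toroge, nara ~ noro — Tador a corresponds to Hikaiish o after a consonant, before r.
tarake ~ toroge, daslutir ~ dosludir — Tador a corresponds to Hikaiish o after a consonant, before a consonant other than r, m, n, p, b, f, v.
tarake ~ toroge — Tador k corresponds to Hikaiish g between vowels (before a front vowel).
Applying these to Tador 'darake':
  darake → dorake   (a→o after a consonant, before r)
  dorake → doroke   (a→o after a consonant, before a consonant other than r, m, n, p, b, f, v)
  doroke → doroge   (k→g between vowels (before a front vowel))
So the Hikaiish cognate is 'doroge'.

doroge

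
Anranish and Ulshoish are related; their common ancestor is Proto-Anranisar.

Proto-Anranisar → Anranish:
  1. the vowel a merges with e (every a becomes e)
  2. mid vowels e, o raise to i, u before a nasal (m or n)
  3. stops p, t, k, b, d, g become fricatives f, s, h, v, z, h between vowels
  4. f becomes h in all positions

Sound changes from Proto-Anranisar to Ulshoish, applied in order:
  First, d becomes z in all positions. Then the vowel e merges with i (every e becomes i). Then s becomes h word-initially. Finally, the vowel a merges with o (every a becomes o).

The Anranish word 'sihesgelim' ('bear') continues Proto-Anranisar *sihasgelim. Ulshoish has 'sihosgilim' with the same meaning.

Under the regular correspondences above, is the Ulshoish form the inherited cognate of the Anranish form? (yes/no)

no

Derive the expected Ulshoish reflex of *sihasgelim:
Ulshoish: start from *sihasgelim.
  rule 1: no change — sihasgelim
  rule 2 (vowel merger): sihasgelim → sihasgilim
  rule 3 (debuccalisation): sihasgilim → hihasgilim
  rule 4 (vowel merger): hihasgilim → hihosgilim
  ⇒ Ulshoish hihosgilim
The regular Ulshoish reflex would be 'hihosgilim', but the attested form is 'sihosgilim'. The correspondence is irregular, so they are not cognates (the Ulshoish form has a different source).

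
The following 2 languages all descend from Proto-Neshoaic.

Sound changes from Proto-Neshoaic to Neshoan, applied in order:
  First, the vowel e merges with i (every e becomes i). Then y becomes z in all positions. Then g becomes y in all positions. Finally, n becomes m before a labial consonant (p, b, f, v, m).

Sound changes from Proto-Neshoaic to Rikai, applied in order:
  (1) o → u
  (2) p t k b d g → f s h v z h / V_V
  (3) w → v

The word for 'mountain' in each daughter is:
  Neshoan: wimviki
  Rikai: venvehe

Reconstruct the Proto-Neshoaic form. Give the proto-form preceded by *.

*wenveke

Position 2: Neshoan has i, Rikai has e. Rikai preserves e here (none of its changes turn any other segment into e), so the proto-segment is *e.
Position 7: Neshoan has i, Rikai has e. Rikai preserves e here (none of its changes turn any other segment into e), so the proto-segment is *e.
Position 1: Neshoan has w, Rikai has v. Neshoan preserves w here (none of its changes turn any other segment into w), so the proto-segment is *w.
Verify the candidate proto-form against each daughter:
Neshoan: *wenveke > winviki > wimviki  (by vowel merger, nasal place assimilation)
Rikai: *wenveke > wenvehe > venvehe  (by intervocalic lenition, unconditioned shift)
*wenveke is the unique common source.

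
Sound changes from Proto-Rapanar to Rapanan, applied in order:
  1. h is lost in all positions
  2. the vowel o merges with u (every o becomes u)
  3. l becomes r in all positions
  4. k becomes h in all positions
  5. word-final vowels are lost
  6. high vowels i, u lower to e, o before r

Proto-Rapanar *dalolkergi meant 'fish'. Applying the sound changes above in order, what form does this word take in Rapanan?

darorherg

Rapanan: *dalolkergi > dalulkergi > darurkergi > darurhergi > darurherg > darorherg  (by vowel merger, unconditioned shift, unconditioned shift, apocope, pre-rhotic lowering)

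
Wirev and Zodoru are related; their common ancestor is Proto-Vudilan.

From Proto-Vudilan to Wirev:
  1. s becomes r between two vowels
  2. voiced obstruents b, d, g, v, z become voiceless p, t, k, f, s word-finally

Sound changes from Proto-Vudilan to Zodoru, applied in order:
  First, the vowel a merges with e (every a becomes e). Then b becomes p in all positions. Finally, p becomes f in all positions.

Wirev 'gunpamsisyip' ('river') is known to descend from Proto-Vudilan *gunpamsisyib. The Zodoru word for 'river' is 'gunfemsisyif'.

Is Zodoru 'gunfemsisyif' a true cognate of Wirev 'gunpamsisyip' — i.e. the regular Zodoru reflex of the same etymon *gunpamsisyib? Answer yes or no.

Derive the expected Zodoru reflex of *gunpamsisyib:
Zodoru: *gunpamsisyib > gunpemsisyib > gunpemsisyip > gunfemsisyif  (by vowel merger, unconditioned shift, unconditioned shift)
Zodoru 'gunfemsisyif' matches the regular reflex exactly, so the pair is cognate.

yes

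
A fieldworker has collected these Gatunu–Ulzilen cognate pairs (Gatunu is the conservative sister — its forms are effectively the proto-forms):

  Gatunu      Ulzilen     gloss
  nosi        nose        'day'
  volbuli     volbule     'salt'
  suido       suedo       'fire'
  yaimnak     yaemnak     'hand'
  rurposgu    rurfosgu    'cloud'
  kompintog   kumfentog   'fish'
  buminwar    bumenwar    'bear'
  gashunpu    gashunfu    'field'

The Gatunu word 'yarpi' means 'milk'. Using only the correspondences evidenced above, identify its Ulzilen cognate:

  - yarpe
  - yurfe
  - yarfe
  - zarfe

kompintog ~ kumfentog — Gatunu p corresponds to Ulzilen f after a consonant, before a front vowel.
nosi ~ nose, volbuli ~ volbule — Gatunu i corresponds to Ulzilen e word-finally.
Applying these to Gatunu 'yarpi':
  yarpi → yarfi   (p→f after a consonant, before a front vowel)
  yarfi → yarfe   (i→e word-finally)
So the Ulzilen cognate is 'yarfe'.

yarfe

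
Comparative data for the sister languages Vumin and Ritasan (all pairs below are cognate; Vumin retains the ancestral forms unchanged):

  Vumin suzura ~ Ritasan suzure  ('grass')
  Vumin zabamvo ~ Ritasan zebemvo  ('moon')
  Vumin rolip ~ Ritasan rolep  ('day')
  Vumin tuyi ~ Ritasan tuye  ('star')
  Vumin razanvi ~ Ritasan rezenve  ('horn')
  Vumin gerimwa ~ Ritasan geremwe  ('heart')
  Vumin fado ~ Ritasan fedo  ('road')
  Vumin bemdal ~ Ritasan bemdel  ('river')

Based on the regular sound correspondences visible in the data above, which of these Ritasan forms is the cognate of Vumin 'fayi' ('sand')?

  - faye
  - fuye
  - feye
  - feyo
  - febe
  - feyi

razanvi ~ rezenve, fado ~ fedo — Vumin a corresponds to Ritasan e after a consonant, before a consonant other than r, m, n, p, b, f, v.
tuyi ~ tuye, razanvi ~ rezenve — Vumin i corresponds to Ritasan e word-finally.
Applying these to Vumin 'fayi':
  fayi → feyi   (a→e after a consonant, before a consonant other than r, m, n, p, b, f, v)
  feyi → feye   (i→e word-finally)
So the Ritasan cognate is 'feye'.

feye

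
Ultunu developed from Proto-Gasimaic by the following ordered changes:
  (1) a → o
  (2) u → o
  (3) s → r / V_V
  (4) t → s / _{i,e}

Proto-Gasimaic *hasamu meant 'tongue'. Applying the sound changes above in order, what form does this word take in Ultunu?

Ultunu: *hasamu
  hasamu → hosomu   [vowel merger]
  hosomu → hosomo   [vowel merger]
  hosomo → horomo   [rhotacism]
  horomo (rule 4 does not apply)
  giving Ultunu horomo.

horomo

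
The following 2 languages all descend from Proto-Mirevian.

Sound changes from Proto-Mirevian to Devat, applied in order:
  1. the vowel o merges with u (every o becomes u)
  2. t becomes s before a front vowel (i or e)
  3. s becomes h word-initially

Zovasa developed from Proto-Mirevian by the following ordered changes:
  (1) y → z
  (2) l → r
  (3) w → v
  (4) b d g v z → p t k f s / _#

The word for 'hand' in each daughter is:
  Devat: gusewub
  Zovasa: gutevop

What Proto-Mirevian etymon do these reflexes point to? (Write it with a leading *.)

*gutewob

Position 5: Devat has w, Zovasa has v. Devat preserves w here (none of its changes turn any other segment into w), so the proto-segment is *w.
Position 6: Devat has u, Zovasa has o. Zovasa preserves o here (none of its changes turn any other segment into o), so the proto-segment is *o.
Position 3: Devat has s, Zovasa has t. Taking the neighbouring segments as reconstructed: Devat s could go back to *t or *s; Zovasa t can only go back to *t — the one source consistent with every daughter is *t.
Continuing position by position gives *gutewob; check it forward:
Devat: *gutewob > gutewub > gusewub  (by vowel merger, palatalisation)
Zovasa: *gutewob > gutevob > gutevop  (by unconditioned shift, final devoicing)
*gutewob is the unique common source.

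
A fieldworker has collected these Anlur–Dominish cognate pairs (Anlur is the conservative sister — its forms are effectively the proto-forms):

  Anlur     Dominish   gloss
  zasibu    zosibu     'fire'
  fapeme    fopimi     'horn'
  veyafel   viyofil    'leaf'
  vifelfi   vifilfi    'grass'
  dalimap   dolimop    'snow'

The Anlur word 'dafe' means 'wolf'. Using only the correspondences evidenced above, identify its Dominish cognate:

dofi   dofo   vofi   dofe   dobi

dofi

veyafel ~ viyofil — Anlur a corresponds to Dominish o after a consonant, before a labial obstruent.
fapeme ~ fopimi — Anlur e corresponds to Dominish i word-finally.
Applying these to Anlur 'dafe':
  dafe → dofe   (a→o after a consonant, before a labial obstruent)
  dofe → dofi   (e→i word-finally)
So the Dominish cognate is 'dofi'.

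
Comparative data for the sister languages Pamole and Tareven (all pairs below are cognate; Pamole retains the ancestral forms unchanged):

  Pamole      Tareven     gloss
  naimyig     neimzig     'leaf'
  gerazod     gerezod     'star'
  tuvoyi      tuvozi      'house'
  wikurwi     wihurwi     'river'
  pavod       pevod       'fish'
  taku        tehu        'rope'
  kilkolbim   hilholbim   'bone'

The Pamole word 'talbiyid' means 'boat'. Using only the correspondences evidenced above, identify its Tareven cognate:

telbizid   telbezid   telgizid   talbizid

gerazod ~ gerezod, taku ~ tehu — Pamole a corresponds to Tareven e after a consonant, before a consonant other than r, m, n, p, b, f, v.
tuvoyi ~ tuvozi — Pamole y corresponds to Tareven z between vowels (before a front vowel).
Applying these to Pamole 'talbiyid':
  talbiyid → telbiyid   (a→e after a consonant, before a consonant other than r, m, n, p, b, f, v)
  telbiyid → telbizid   (y→z between vowels (before a front vowel))
So the Tareven cognate is 'telbizid'.

telbizid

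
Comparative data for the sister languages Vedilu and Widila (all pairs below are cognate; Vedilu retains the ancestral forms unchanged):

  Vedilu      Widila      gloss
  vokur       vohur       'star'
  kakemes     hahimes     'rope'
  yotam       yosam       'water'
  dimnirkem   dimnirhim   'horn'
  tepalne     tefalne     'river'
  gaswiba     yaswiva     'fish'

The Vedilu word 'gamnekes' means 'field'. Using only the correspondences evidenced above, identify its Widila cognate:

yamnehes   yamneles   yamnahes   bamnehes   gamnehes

yamnehes

gaswiba ~ yaswiva — Vedilu g corresponds to Widila y word-initially before a back vowel.
kakemes ~ hahimes — Vedilu k corresponds to Widila h between vowels (before a front vowel).
Applying these to Vedilu 'gamnekes':
  gamnekes → yamnekes   (g→y word-initially before a back vowel)
  yamnekes → yamnehes   (k→h between vowels (before a front vowel))
So the Widila cognate is 'yamnehes'.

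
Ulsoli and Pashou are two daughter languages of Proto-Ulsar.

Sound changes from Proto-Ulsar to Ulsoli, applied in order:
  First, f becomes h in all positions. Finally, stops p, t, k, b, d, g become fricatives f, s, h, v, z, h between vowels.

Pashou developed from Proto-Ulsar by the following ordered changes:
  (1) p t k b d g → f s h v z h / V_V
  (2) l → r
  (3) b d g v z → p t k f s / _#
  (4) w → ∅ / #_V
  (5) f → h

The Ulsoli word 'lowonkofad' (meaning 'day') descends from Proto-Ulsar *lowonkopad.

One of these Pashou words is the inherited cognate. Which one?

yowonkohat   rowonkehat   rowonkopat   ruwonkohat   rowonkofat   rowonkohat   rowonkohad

rowonkohat

Pashou: *lowonkopad > lowonkofad > rowonkofad > rowonkofat > rowonkohat  (by intervocalic lenition, unconditioned shift, final devoicing, unconditioned shift)
Among the options, 'rowonkohat' alone shows every Pashou change applied in order.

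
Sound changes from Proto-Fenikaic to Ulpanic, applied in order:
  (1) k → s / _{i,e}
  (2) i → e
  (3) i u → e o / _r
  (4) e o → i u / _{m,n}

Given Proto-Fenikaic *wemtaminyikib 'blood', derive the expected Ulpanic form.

wimtaminyeseb

Ulpanic: start from *wemtaminyikib.
  rule 1 (palatalisation): wemtaminyikib → wemtaminyisib
  rule 2 (vowel merger): wemtaminyisib → wemtamenyeseb
  rule 3: no change — wemtamenyeseb
  rule 4 (pre-nasal raising): wemtamenyeseb → wimtaminyeseb
  ⇒ Ulpanic wimtaminyeseb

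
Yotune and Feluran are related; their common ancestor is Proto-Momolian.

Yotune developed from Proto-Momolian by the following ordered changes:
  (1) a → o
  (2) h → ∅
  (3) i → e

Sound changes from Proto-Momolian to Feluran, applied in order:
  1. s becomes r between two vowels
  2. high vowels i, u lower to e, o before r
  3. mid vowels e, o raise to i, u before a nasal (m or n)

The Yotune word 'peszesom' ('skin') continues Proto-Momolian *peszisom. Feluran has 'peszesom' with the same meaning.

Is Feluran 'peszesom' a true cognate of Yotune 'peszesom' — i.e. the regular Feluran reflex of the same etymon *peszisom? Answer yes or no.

no

Derive the expected Feluran reflex of *peszisom:
Feluran: start from *peszisom.
  rule 1 (rhotacism): peszisom → peszirom
  rule 2 (pre-rhotic lowering): peszirom → peszerom
  rule 3 (pre-nasal raising): peszerom → peszerum
  ⇒ Feluran peszerum
The regular Feluran reflex would be 'peszerum', but the attested form is 'peszesom'. The correspondence is irregular, so they are not cognates (the Feluran form has a different source).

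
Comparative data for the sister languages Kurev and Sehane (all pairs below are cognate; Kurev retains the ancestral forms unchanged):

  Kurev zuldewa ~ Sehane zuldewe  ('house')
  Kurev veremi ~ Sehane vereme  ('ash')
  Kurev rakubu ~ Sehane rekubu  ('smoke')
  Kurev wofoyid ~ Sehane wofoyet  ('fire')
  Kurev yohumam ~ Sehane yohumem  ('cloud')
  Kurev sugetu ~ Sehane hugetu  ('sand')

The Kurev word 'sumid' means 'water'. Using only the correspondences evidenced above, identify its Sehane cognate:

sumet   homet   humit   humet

sugetu ~ hugetu — Kurev s corresponds to Sehane h word-initially before a back vowel.
wofoyid ~ wofoyet — Kurev i corresponds to Sehane e after a consonant, before a consonant other than r, m, n, p, b, f, v.
wofoyid ~ wofoyet — Kurev d corresponds to Sehane t word-finally.
Applying these to Kurev 'sumid':
  sumid → humid   (s→h word-initially before a back vowel)
  humid → humed   (i→e after a consonant, before a consonant other than r, m, n, p, b, f, v)
  humed → humet   (d→t word-finally)
So the Sehane cognate is 'humet'.

humet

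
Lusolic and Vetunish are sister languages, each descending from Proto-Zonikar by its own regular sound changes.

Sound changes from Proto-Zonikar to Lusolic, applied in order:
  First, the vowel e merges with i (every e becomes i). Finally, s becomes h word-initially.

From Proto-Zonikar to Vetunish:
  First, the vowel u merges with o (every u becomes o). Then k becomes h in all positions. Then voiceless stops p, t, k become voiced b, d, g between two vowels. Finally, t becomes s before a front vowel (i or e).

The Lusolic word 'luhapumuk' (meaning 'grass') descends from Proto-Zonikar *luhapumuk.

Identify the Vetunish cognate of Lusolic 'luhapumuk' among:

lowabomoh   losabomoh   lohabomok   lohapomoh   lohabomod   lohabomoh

Vetunish: *luhapumuk
  luhapumuk → lohapomok   [vowel merger]
  lohapomok → lohapomoh   [unconditioned shift]
  lohapomoh → lohabomoh   [intervocalic voicing]
  lohabomoh (rule 4 does not apply)
  giving Vetunish lohabomoh.
Only 'lohabomoh' matches the regular Vetunish development of *luhapumuk.

lohabomoh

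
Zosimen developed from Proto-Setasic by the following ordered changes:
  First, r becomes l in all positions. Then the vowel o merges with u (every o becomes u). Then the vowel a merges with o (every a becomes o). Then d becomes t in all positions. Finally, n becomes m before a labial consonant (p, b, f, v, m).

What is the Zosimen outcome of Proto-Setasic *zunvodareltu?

zumvutoleltu

Zosimen: *zunvodareltu
  zunvodareltu → zunvodaleltu   [unconditioned shift]
  zunvodaleltu → zunvudaleltu   [vowel merger]
  zunvudaleltu → zunvudoleltu   [vowel merger]
  zunvudoleltu → zunvutoleltu   [unconditioned shift]
  zunvutoleltu → zumvutoleltu   [nasal place assimilation]
  giving Zosimen zumvutoleltu.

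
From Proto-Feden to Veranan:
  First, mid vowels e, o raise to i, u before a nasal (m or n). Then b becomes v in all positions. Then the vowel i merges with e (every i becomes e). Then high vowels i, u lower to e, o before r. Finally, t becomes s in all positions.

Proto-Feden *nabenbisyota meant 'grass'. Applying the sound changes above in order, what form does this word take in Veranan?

navenvesyosa

Veranan: *nabenbisyota > nabinbisyota > navinvisyota > navenvesyota > navenvesyosa  (by pre-nasal raising, unconditioned shift, vowel merger, unconditioned shift)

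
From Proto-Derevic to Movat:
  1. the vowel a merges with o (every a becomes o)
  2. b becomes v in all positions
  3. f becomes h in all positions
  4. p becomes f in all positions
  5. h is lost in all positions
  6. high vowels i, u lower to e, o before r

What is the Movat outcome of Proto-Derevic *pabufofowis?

Movat: start from *pabufofowis.
  rule 1 (vowel merger): pabufofowis → pobufofowis
  rule 2 (unconditioned shift): pobufofowis → povufofowis
  rule 3 (unconditioned shift): povufofowis → povuhohowis
  rule 4 (unconditioned shift): povuhohowis → fovuhohowis
  rule 5 (h-loss): fovuhohowis → fovuoowis
  rule 6: no change — fovuoowis
  ⇒ Movat fovuoowis

fovuoowis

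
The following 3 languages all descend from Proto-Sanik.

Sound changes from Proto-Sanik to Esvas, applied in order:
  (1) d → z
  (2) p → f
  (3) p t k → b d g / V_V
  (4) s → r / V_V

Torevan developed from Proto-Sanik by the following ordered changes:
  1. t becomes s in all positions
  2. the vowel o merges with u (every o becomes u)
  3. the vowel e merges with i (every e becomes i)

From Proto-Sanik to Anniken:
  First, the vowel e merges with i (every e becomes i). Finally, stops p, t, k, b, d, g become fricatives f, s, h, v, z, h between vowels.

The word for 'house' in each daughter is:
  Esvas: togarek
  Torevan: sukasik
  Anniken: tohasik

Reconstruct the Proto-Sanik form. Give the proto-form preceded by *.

Position 6: Esvas has e, Torevan has i, Anniken has i. Esvas preserves e here (none of its changes turn any other segment into e), so the proto-segment is *e.
Position 2: Esvas has o, Torevan has u, Anniken has o. Esvas preserves o here (none of its changes turn any other segment into o), so the proto-segment is *o.
Position 3: Esvas has g, Torevan has k, Anniken has h. Torevan preserves k here (none of its changes turn any other segment into k), so the proto-segment is *k.
Verify the candidate proto-form against each daughter:
Esvas: *tokasek
  tokasek (rule 1 does not apply)
  tokasek (rule 2 does not apply)
  tokasek → togasek   [intervocalic voicing]
  togasek → togarek   [rhotacism]
  giving Esvas togarek.
Torevan: *tokasek
  tokasek → sokasek   [unconditioned shift]
  sokasek → sukasek   [vowel merger]
  sukasek → sukasik   [vowel merger]
  giving Torevan sukasik.
Anniken: start from *tokasek.
  rule 1 (vowel merger): tokasek → tokasik
  rule 2 (intervocalic lenition): tokasik → tohasik
  ⇒ Anniken tohasik
No other proto-form is consistent with every reflex, so the reconstruction is *tokasek.

*tokasek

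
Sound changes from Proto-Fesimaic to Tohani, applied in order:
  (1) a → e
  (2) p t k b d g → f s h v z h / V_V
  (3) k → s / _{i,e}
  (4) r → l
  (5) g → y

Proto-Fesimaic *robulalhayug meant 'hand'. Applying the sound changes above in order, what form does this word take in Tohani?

Tohani: *robulalhayug
  robulalhayug → robulelheyug   [vowel merger]
  robulelheyug → rovulelheyug   [intervocalic lenition]
  rovulelheyug (rule 3 does not apply)
  rovulelheyug → lovulelheyug   [unconditioned shift]
  lovulelheyug → lovulelheyuy   [unconditioned shift]
  giving Tohani lovulelheyuy.

lovulelheyuy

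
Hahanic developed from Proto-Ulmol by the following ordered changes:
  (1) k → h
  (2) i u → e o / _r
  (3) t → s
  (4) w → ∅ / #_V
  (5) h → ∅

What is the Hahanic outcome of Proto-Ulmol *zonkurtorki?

Hahanic: *zonkurtorki > zonhurtorhi > zonhortorhi > zonhorsorhi > zonorsori  (by unconditioned shift, pre-rhotic lowering, unconditioned shift, h-loss)

zonorsori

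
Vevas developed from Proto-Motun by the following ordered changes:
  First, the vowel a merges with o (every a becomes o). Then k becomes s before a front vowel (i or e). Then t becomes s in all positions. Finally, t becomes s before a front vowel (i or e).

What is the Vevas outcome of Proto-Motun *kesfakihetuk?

Vevas: *kesfakihetuk > kesfokihetuk > sesfosihetuk > sesfosihesuk  (by vowel merger, palatalisation, unconditioned shift)

sesfosihesuk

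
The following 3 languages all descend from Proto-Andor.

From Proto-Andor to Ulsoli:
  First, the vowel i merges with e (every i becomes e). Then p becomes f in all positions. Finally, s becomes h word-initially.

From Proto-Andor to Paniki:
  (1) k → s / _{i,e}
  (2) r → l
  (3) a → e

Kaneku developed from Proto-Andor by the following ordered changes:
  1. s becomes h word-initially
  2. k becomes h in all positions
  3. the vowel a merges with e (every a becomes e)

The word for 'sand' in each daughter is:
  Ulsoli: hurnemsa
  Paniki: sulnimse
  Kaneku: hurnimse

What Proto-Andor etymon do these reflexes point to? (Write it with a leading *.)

Position 1: Ulsoli has h, Paniki has s, Kaneku has h. Taking the neighbouring segments as reconstructed: Ulsoli h could go back to *s or *h; Paniki s can only go back to *s; Kaneku h could go back to *k or *s or *h — the one source consistent with every daughter is *s.
Position 3: Ulsoli has r, Paniki has l, Kaneku has r. Ulsoli preserves r here (none of its changes turn any other segment into r), so the proto-segment is *r.
Verify the candidate proto-form against each daughter:
Ulsoli: start from *surnimsa.
  rule 1 (vowel merger): surnimsa → surnemsa
  rule 2: no change — surnemsa
  rule 3 (debuccalisation): surnemsa → hurnemsa
  ⇒ Ulsoli hurnemsa
Paniki: *surnimsa > sulnimsa > sulnimse  (by unconditioned shift, vowel merger)
Kaneku: start from *surnimsa.
  rule 1 (debuccalisation): surnimsa → hurnimsa
  rule 2: no change — hurnimsa
  rule 3 (vowel merger): hurnimsa → hurnimse
  ⇒ Kaneku hurnimse
No other proto-form is consistent with every reflex, so the reconstruction is *surnimsa.

*surnimsa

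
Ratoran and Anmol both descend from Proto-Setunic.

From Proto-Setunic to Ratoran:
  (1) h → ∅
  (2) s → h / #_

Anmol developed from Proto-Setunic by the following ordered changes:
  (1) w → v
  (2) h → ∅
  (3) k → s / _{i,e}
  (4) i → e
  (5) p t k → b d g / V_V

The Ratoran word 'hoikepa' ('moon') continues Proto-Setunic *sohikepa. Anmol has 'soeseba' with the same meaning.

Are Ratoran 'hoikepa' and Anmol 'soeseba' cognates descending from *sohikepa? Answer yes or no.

yes

Derive the expected Anmol reflex of *sohikepa:
Anmol: *sohikepa
  sohikepa (rule 1 does not apply)
  sohikepa → soikepa   [h-loss]
  soikepa → soisepa   [palatalisation]
  soisepa → soesepa   [vowel merger]
  soesepa → soeseba   [intervocalic voicing]
  giving Anmol soeseba.
Anmol 'soeseba' matches the regular reflex exactly, so the pair is cognate.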